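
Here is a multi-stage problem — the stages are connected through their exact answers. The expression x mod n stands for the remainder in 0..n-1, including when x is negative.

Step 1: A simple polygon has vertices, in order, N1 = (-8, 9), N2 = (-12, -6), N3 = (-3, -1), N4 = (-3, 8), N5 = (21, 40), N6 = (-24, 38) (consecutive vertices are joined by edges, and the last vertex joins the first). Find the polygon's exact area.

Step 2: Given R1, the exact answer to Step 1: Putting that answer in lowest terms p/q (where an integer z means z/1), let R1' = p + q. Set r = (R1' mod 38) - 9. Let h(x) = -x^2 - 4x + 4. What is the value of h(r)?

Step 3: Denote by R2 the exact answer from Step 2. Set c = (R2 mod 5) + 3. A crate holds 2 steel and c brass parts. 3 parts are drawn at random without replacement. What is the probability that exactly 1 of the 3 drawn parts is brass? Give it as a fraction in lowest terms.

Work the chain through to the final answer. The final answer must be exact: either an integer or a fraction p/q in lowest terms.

Step 1: cross terms: (-8*-6 - -12*9)=156, (-12*-1 - -3*-6)=-6, (-3*8 - -3*-1)=-27, (-3*40 - 21*8)=-288, (21*38 - -24*40)=1758, (-24*9 - -8*38)=88; twice the area = |1681| = 1681; area = 1681/2; answer 1681/2
Step 2: R1 = 1681/2; threaded value p + q = 1683; r = 2; -1*(2)^2 - 4*(2)^1 + 4 = (-4) + (-8) + (4) = -8; answer -8
Step 3: R2 = -8; c = 5; total draws C(7,3) = 35; favorable C(5,1)*C(2,2) = 5; P = 1/7; answer 1/7

1/7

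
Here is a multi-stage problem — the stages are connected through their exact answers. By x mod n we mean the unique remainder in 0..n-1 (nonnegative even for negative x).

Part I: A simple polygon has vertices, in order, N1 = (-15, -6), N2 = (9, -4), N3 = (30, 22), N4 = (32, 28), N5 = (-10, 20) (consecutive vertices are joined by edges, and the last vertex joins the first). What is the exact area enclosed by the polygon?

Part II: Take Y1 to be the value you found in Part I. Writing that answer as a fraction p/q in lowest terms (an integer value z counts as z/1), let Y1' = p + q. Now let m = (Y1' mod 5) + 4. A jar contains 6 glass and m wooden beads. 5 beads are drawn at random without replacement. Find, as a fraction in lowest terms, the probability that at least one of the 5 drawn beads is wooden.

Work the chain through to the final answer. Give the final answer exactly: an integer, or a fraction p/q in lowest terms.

41/42

Part I: cross terms: (-15*-4 - 9*-6)=114, (9*22 - 30*-4)=318, (30*28 - 32*22)=136, (32*20 - -10*28)=920, (-10*-6 - -15*20)=360; twice the area = |1848| = 1848; area = 924; answer 924
Part II: Y1 = 924; threaded value p + q = 925; m = 4; total draws C(10,5) = 252; complement C(6,5) = 6; favorable 252 - 6 = 246; P = 41/42; answer 41/42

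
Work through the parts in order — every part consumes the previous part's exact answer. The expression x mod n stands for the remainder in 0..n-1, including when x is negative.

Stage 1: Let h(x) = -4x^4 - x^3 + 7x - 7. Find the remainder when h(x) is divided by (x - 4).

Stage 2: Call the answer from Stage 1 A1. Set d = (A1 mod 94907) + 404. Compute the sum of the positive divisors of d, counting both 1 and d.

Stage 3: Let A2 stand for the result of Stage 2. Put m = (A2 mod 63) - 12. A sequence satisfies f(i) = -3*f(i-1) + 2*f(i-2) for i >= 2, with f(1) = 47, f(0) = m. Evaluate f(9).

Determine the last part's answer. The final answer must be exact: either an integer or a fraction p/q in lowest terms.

1201757

Stage 1: remainder = value at the root: -4*(4)^4 - 1*(4)^3 + 7*(4)^1 - 7 = (-1024) + (-64) + (28) + (-7) = -1067; answer -1067
Stage 2: A1 = -1067; d = 94244; 94244 = 2^2 * 23561; sigma = (1 + 2 + 4) * (1 + 23561) = 7 * 23562 = 164934; answer 164934
Stage 3: A2 = 164934; m = -12; f(2) = -3*(47) + 2*(-12) = -165; iterating: f(2)=-165, f(3)=589, f(4)=-2097, f(5)=7469, f(6)=-26601, f(7)=94741, f(8)=-337425, f(9)=1201757; answer 1201757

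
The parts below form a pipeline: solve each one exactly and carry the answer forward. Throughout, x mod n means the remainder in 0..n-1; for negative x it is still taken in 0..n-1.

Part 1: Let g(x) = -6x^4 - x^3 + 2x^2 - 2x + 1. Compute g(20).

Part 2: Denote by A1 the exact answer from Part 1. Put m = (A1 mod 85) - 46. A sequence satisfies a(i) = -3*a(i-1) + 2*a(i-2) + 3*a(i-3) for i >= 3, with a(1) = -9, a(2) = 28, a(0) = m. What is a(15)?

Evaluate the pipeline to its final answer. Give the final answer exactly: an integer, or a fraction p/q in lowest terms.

-106207617

Part 1: -6*(20)^4 - 1*(20)^3 + 2*(20)^2 - 2*(20)^1 + 1 = (-960000) + (-8000) + (800) + (-40) + (1) = -967239; answer -967239
Part 2: A1 = -967239; m = 15; a(3) = -3*(28) + 2*(-9) + 3*(15) = -57; iterating: a(3)=-57, a(4)=200, a(5)=-630, a(6)=2119, a(7)=-7017, a(8)=23399, a(9)=-77874, a(10)=259369, a(11)=-863658, a(12)=2876090, a(13)=-9577479, a(14)=31893643, a(15)=-106207617; answer -106207617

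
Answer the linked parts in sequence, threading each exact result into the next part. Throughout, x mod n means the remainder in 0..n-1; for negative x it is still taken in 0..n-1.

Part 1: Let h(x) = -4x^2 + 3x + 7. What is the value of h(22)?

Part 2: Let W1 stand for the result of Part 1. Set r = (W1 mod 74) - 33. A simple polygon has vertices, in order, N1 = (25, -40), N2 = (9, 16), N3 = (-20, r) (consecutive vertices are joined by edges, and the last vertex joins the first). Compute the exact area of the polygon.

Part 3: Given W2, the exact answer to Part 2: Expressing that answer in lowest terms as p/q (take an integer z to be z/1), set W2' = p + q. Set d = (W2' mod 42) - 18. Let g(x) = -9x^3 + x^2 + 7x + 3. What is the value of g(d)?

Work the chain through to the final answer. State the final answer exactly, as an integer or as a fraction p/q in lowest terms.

Part 1: -4*(22)^2 + 3*(22)^1 + 7 = (-1936) + (66) + (7) = -1863; answer -1863
Part 2: W1 = -1863; r = 28; cross terms: (25*16 - 9*-40)=760, (9*28 - -20*16)=572, (-20*-40 - 25*28)=100; twice the area = |1432| = 1432; area = 716; answer 716
Part 3: W2 = 716; threaded value p + q = 717; d = -15; -9*(-15)^3 + 1*(-15)^2 + 7*(-15)^1 + 3 = (30375) + (225) + (-105) + (3) = 30498; answer 30498

30498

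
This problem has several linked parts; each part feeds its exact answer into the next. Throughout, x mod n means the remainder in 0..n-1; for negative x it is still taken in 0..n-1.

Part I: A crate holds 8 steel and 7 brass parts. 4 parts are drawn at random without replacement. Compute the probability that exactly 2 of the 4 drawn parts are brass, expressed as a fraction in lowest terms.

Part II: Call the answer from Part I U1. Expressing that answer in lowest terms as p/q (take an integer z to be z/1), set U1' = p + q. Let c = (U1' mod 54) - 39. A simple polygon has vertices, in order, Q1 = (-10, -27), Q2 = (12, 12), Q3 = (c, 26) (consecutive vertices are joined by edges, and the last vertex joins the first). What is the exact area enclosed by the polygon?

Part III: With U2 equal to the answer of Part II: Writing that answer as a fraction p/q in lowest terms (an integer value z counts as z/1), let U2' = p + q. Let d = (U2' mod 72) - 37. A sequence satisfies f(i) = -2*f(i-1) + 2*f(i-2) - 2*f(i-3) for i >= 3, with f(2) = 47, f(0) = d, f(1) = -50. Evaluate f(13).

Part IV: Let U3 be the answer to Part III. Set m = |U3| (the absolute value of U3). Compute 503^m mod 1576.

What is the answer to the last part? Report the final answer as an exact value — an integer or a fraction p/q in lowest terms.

1073

Part I: total draws C(15,4) = 1365; favorable C(7,2)*C(8,2) = 588; P = 28/65; answer 28/65
Part II: U1 = 28/65; threaded value p + q = 93; c = 0; cross terms: (-10*12 - 12*-27)=204, (12*26 - 0*12)=312, (0*-27 - -10*26)=260; twice the area = |776| = 776; area = 388; answer 388
Part III: U2 = 388; threaded value p + q = 389; d = -8; f(3) = -2*(47) + 2*(-50) - 2*(-8) = -178; iterating: f(3)=-178, f(4)=550, f(5)=-1550, f(6)=4556, f(7)=-13312, f(8)=38836, f(9)=-113408, f(10)=331112, f(11)=-966712, f(12)=2822464, f(13)=-8240576; answer -8240576
Part IV: U3 = -8240576; m = 8240576; squarings mod 1576: 503^1=503, 503^2=849, 503^4=569, 503^8=681, 503^16=417, 503^32=529, 503^64=889, 503^128=745, 503^256=273, 503^512=457, 503^1024=817, 503^2048=841, 503^4096=1233, 503^8192=1025, 503^16384=1009, 503^32768=1561, 503^65536=225, 503^131072=193, 503^262144=1001, 503^524288=1241, 503^1048576=329, 503^2097152=1073, 503^4194304=849; 503^8240576 = 503^64 * 503^128 * 503^256 * 503^1024 * 503^2048 * 503^4096 * 503^8192 * 503^32768 * 503^65536 * 503^262144 * 503^524288 * 503^1048576 * 503^2097152 * 503^4194304 = 1073 (mod 1576); answer 1073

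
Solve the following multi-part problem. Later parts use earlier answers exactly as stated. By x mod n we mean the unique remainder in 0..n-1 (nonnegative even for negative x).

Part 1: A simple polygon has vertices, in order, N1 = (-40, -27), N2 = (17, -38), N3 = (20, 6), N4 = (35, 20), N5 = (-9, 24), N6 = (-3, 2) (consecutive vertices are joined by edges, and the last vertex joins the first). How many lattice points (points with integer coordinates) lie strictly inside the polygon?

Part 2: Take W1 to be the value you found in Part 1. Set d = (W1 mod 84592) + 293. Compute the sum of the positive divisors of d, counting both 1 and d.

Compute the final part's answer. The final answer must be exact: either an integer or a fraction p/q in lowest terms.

Part 1: cross terms: (-40*-38 - 17*-27)=1979, (17*6 - 20*-38)=862, (20*20 - 35*6)=190, (35*24 - -9*20)=1020, (-9*2 - -3*24)=54, (-3*-27 - -40*2)=161; twice the area = |4266| = 4266; area = 2133; boundary points = 1 + 1 + 1 + 4 + 2 + 1 = 10; strictly interior points = area - boundary/2 + 1 = 2129; answer 2129
Part 2: W1 = 2129; d = 2422; 2422 = 2 * 7 * 173; sigma = (1 + 2) * (1 + 7) * (1 + 173) = 3 * 8 * 174 = 4176; answer 4176

4176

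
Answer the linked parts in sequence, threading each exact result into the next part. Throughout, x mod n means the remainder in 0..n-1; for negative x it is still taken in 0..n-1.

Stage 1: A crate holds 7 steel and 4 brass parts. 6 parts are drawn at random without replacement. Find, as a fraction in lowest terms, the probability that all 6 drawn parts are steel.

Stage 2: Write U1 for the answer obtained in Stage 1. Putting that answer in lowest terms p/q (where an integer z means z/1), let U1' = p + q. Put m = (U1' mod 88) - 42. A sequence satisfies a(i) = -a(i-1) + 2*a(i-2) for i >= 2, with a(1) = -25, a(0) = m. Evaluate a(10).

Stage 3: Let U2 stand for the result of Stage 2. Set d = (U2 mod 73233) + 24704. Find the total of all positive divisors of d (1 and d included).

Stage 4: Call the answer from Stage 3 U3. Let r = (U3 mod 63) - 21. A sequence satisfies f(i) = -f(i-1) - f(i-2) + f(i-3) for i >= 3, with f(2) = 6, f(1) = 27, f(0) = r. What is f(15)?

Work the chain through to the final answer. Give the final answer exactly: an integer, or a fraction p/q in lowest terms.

-228

Stage 1: total draws C(11,6) = 462; favorable C(7,6) = 7; P = 1/66; answer 1/66
Stage 2: U1 = 1/66; threaded value p + q = 67; m = 25; a(2) = -1*(-25) + 2*(25) = 75; iterating: a(2)=75, a(3)=-125, a(4)=275, a(5)=-525, a(6)=1075, a(7)=-2125, a(8)=4275, a(9)=-8525, a(10)=17075; answer 17075
Stage 3: U2 = 17075; d = 41779; 41779 = 41 * 1019; sigma = (1 + 41) * (1 + 1019) = 42 * 1020 = 42840; answer 42840
Stage 4: U3 = 42840; r = -21; f(3) = -1*(6) - 1*(27) + 1*(-21) = -54; iterating: f(3)=-54, f(4)=75, f(5)=-15, f(6)=-114, f(7)=204, f(8)=-105, f(9)=-213, f(10)=522, f(11)=-414, f(12)=-321, f(13)=1257, f(14)=-1350, f(15)=-228; answer -228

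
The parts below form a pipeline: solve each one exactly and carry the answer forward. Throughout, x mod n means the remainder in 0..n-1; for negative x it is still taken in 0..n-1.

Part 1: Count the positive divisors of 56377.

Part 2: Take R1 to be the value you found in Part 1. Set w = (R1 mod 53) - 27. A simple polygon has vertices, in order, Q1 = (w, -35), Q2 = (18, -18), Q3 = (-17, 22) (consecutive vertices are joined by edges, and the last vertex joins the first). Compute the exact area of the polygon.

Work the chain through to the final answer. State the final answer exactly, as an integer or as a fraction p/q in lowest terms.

2315/2

Part 1: 56377 is prime, so its only divisors are 1 and 56377; count = 2; answer 2
Part 2: R1 = 2; w = -25; cross terms: (-25*-18 - 18*-35)=1080, (18*22 - -17*-18)=90, (-17*-35 - -25*22)=1145; twice the area = |2315| = 2315; area = 2315/2; answer 2315/2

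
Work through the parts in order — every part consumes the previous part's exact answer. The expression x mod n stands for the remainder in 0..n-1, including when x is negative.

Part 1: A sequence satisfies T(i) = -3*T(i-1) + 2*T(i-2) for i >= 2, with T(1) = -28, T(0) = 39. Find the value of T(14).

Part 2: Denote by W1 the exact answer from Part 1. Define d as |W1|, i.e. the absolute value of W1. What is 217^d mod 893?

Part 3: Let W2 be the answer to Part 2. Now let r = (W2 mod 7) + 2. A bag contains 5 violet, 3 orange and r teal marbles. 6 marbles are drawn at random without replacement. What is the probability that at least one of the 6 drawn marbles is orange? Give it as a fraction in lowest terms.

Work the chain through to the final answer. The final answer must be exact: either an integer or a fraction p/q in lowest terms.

31/33

Part 1: T(2) = -3*(-28) + 2*(39) = 162; iterating: T(2)=162, T(3)=-542, T(4)=1950, T(5)=-6934, T(6)=24702, T(7)=-87974, T(8)=313326, T(9)=-1115926, T(10)=3974430, T(11)=-14155142, T(12)=50414286, T(13)=-179553142, T(14)=639487998; answer 639487998
Part 2: W1 = 639487998; d = 639487998; squarings mod 893: 217^1=217, 217^2=653, 217^4=448, 217^8=672, 217^16=619, 217^32=64, 217^64=524, 217^128=425, 217^256=239, 217^512=862, 217^1024=68, 217^2048=159, 217^4096=277, 217^8192=824, 217^16384=296, 217^32768=102, 217^65536=581, 217^131072=7, 217^262144=49, 217^524288=615, 217^1048576=486, 217^2097152=444, 217^4194304=676, 217^8388608=653, 217^16777216=448, 217^33554432=672, 217^67108864=619, 217^134217728=64, 217^268435456=524, 217^536870912=425; 217^639487998 = 217^2 * 217^4 * 217^8 * 217^16 * 217^32 * 217^64 * 217^128 * 217^256 * 217^512 * 217^1024 * 217^2048 * 217^16384 * 217^32768 * 217^65536 * 217^262144 * 217^524288 * 217^1048576 * 217^33554432 * 217^67108864 * 217^536870912 = 1 (mod 893); answer 1
Part 3: W2 = 1; r = 3; total draws C(11,6) = 462; complement C(8,6) = 28; favorable 462 - 28 = 434; P = 31/33; answer 31/33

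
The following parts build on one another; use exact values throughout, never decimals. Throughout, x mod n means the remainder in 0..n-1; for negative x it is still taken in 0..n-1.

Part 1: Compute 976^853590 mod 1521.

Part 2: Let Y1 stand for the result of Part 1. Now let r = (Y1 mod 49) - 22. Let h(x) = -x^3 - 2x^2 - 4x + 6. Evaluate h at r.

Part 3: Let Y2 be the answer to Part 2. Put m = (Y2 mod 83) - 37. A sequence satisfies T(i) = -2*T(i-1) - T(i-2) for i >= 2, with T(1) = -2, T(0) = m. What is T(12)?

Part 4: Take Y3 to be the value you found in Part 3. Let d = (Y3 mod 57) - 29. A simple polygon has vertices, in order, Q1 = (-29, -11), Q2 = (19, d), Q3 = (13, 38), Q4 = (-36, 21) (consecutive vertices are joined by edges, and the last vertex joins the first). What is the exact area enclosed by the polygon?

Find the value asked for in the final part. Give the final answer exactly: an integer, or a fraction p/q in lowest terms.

2737/2

Part 1: squarings mod 1521: 976^1=976, 976^2=430, 976^4=859, 976^8=196, 976^16=391, 976^32=781, 976^64=40, 976^128=79, 976^256=157, 976^512=313, 976^1024=625, 976^2048=1249, 976^4096=976, 976^8192=430, 976^16384=859, 976^32768=196, 976^65536=391, 976^131072=781, 976^262144=40, 976^524288=79; 976^853590 = 976^2 * 976^4 * 976^16 * 976^64 * 976^512 * 976^1024 * 976^65536 * 976^262144 * 976^524288 = 118 (mod 1521); answer 118
Part 2: Y1 = 118; r = -2; -1*(-2)^3 - 2*(-2)^2 - 4*(-2)^1 + 6 = (8) + (-8) + (8) + (6) = 14; answer 14
Part 3: Y2 = 14; m = -23; T(2) = -2*(-2) - 1*(-23) = 27; iterating: T(2)=27, T(3)=-52, T(4)=77, T(5)=-102, T(6)=127, T(7)=-152, T(8)=177, T(9)=-202, T(10)=227, T(11)=-252, T(12)=277; answer 277
Part 4: Y3 = 277; d = 20; cross terms: (-29*20 - 19*-11)=-371, (19*38 - 13*20)=462, (13*21 - -36*38)=1641, (-36*-11 - -29*21)=1005; twice the area = |2737| = 2737; area = 2737/2; answer 2737/2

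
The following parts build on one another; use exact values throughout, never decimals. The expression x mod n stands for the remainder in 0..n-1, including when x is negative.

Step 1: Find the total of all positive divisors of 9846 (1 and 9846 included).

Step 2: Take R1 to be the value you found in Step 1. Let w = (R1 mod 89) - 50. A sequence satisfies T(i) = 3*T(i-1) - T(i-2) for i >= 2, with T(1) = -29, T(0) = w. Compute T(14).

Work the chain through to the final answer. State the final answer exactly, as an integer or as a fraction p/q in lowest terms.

-4603585

Step 1: 9846 = 2 * 3^2 * 547; sigma = (1 + 2) * (1 + 3 + 9) * (1 + 547) = 3 * 13 * 548 = 21372; answer 21372
Step 2: R1 = 21372; w = -38; T(2) = 3*(-29) - 1*(-38) = -49; iterating: T(2)=-49, T(3)=-118, T(4)=-305, T(5)=-797, T(6)=-2086, T(7)=-5461, T(8)=-14297, T(9)=-37430, T(10)=-97993, T(11)=-256549, T(12)=-671654, T(13)=-1758413, T(14)=-4603585; answer -4603585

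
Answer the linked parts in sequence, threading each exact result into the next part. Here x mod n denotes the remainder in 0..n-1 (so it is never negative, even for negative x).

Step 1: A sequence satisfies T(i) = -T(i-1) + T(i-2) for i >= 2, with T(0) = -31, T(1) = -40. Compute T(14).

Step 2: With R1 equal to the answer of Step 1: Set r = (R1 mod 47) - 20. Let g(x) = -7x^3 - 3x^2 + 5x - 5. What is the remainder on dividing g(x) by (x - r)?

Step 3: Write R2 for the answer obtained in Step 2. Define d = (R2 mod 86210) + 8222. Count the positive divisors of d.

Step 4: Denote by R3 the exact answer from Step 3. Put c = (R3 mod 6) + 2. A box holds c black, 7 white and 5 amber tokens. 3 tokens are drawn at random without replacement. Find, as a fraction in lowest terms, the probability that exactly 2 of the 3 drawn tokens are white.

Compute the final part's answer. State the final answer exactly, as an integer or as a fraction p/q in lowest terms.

77/272

Step 1: T(2) = -1*(-40) + 1*(-31) = 9; iterating: T(2)=9, T(3)=-49, T(4)=58, T(5)=-107, T(6)=165, T(7)=-272, T(8)=437, T(9)=-709, T(10)=1146, T(11)=-1855, T(12)=3001, T(13)=-4856, T(14)=7857; answer 7857
Step 2: R1 = 7857; r = -12; remainder = value at the root: -7*(-12)^3 - 3*(-12)^2 + 5*(-12)^1 - 5 = (12096) + (-432) + (-60) + (-5) = 11599; answer 11599
Step 3: R2 = 11599; d = 19821; 19821 = 3 * 6607; number of divisors = (1+1) * (1+1) = 4; answer 4
Step 4: R3 = 4; c = 6; total draws C(18,3) = 816; favorable C(7,2)*C(11,1) = 231; P = 77/272; answer 77/272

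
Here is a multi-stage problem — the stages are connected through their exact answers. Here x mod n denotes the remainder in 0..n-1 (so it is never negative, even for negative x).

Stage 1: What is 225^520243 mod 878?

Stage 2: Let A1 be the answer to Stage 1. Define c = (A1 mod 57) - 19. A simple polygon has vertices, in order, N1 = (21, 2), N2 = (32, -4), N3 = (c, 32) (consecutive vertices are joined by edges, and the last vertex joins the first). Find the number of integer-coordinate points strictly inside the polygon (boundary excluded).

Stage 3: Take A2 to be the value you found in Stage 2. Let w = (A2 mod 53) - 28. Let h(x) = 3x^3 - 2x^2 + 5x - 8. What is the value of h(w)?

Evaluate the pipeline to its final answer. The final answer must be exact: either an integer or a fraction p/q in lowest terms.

Stage 1: squarings mod 878: 225^1=225, 225^2=579, 225^4=723, 225^8=319, 225^16=791, 225^32=545, 225^64=261, 225^128=515, 225^256=69, 225^512=371, 225^1024=673, 225^2048=759, 225^4096=113, 225^8192=477, 225^16384=127, 225^32768=325, 225^65536=265, 225^131072=863, 225^262144=225; 225^520243 = 225^1 * 225^2 * 225^16 * 225^32 * 225^4096 * 225^8192 * 225^16384 * 225^32768 * 225^65536 * 225^131072 * 225^262144 = 483 (mod 878); answer 483
Stage 2: A1 = 483; c = 8; cross terms: (21*-4 - 32*2)=-148, (32*32 - 8*-4)=1056, (8*2 - 21*32)=-656; twice the area = |252| = 252; area = 126; boundary points = 1 + 12 + 1 = 14; strictly interior points = area - boundary/2 + 1 = 120; answer 120
Stage 3: A2 = 120; w = -14; 3*(-14)^3 - 2*(-14)^2 + 5*(-14)^1 - 8 = (-8232) + (-392) + (-70) + (-8) = -8702; answer -8702

-8702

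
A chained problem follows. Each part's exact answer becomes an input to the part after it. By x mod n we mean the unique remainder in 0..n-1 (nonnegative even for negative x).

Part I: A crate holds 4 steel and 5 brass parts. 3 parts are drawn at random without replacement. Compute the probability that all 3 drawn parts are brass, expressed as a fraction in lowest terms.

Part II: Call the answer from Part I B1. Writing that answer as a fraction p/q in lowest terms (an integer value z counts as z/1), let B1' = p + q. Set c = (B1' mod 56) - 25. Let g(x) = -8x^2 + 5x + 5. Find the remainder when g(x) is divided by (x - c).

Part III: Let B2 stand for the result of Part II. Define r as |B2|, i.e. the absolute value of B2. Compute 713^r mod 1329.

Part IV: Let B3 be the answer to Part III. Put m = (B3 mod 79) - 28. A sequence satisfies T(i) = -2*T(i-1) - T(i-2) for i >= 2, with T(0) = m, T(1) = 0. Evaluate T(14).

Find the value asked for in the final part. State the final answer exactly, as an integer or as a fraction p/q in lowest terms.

Part I: total draws C(9,3) = 84; favorable C(5,3) = 10; P = 5/42; answer 5/42
Part II: B1 = 5/42; threaded value p + q = 47; c = 22; remainder = value at the root: -8*(22)^2 + 5*(22)^1 + 5 = (-3872) + (110) + (5) = -3757; answer -3757
Part III: B2 = -3757; r = 3757; squarings mod 1329: 713^1=713, 713^2=691, 713^4=370, 713^8=13, 713^16=169, 713^32=652, 713^64=1153, 713^128=409, 713^256=1156, 713^512=691, 713^1024=370, 713^2048=13; 713^3757 = 713^1 * 713^4 * 713^8 * 713^32 * 713^128 * 713^512 * 713^1024 * 713^2048 = 887 (mod 1329); answer 887
Part IV: B3 = 887; m = -10; T(2) = -2*(0) - 1*(-10) = 10; iterating: T(2)=10, T(3)=-20, T(4)=30, T(5)=-40, T(6)=50, T(7)=-60, T(8)=70, T(9)=-80, T(10)=90, T(11)=-100, T(12)=110, T(13)=-120, T(14)=130; answer 130

130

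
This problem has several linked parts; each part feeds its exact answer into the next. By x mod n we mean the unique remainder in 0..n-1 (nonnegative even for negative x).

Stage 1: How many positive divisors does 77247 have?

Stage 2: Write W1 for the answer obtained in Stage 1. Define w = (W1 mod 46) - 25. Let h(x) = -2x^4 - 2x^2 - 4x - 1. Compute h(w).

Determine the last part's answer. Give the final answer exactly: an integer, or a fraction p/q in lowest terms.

-167553

Stage 1: 77247 = 3^3 * 2861; number of divisors = (3+1) * (1+1) = 8; answer 8
Stage 2: W1 = 8; w = -17; -2*(-17)^4 - 2*(-17)^2 - 4*(-17)^1 - 1 = (-167042) + (-578) + (68) + (-1) = -167553; answer -167553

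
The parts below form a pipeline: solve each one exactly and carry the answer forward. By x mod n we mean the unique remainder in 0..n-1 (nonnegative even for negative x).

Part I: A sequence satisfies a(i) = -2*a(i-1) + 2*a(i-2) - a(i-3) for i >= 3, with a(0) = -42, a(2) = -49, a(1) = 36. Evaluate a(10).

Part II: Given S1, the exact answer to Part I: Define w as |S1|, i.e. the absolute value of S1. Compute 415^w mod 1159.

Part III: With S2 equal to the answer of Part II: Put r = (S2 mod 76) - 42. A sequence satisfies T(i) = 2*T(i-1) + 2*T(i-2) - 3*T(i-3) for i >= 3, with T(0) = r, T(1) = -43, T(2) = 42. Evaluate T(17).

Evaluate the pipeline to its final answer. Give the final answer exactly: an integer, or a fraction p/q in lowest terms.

Part I: a(3) = -2*(-49) + 2*(36) - 1*(-42) = 212; iterating: a(3)=212, a(4)=-558, a(5)=1589, a(6)=-4506, a(7)=12748, a(8)=-36097, a(9)=102196, a(10)=-289334; answer -289334
Part II: S1 = -289334; w = 289334; squarings mod 1159: 415^1=415, 415^2=693, 415^4=423, 415^8=443, 415^16=378, 415^32=327, 415^64=301, 415^128=199, 415^256=195, 415^512=937, 415^1024=606, 415^2048=992, 415^4096=73, 415^8192=693, 415^16384=423, 415^32768=443, 415^65536=378, 415^131072=327, 415^262144=301; 415^289334 = 415^2 * 415^4 * 415^16 * 415^32 * 415^512 * 415^2048 * 415^8192 * 415^16384 * 415^262144 = 788 (mod 1159); answer 788
Part III: S2 = 788; r = -14; T(3) = 2*(42) + 2*(-43) - 3*(-14) = 40; iterating: T(3)=40, T(4)=293, T(5)=540, T(6)=1546, T(7)=3293, T(8)=8058, T(9)=18064, T(10)=42365, T(11)=96684, T(12)=223906, T(13)=514085, T(14)=1185930, T(15)=2728312, T(16)=6286229, T(17)=14471292; answer 14471292

14471292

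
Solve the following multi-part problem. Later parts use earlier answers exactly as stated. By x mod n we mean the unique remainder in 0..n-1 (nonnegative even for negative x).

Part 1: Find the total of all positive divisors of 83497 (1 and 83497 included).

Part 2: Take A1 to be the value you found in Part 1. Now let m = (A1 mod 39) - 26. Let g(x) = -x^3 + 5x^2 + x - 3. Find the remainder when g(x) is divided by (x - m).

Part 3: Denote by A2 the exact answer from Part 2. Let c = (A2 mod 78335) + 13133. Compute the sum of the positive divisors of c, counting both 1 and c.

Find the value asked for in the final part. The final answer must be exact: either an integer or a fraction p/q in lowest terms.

Part 1: 83497 is prime, so its only divisors are 1 and 83497; sigma = 1 + 83497 = 83498; answer 83498
Part 2: A1 = 83498; m = 12; remainder = value at the root: -1*(12)^3 + 5*(12)^2 + 1*(12)^1 - 3 = (-1728) + (720) + (12) + (-3) = -999; answer -999
Part 3: A2 = -999; c = 90469; 90469 is prime, so its only divisors are 1 and 90469; sigma = 1 + 90469 = 90470; answer 90470

90470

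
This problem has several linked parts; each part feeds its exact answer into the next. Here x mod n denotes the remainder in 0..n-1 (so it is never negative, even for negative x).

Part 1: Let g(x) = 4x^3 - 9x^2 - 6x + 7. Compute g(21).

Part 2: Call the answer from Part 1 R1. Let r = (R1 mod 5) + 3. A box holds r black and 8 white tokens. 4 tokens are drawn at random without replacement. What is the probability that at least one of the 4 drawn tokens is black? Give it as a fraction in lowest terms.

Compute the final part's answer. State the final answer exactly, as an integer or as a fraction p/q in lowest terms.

85/99

Part 1: 4*(21)^3 - 9*(21)^2 - 6*(21)^1 + 7 = (37044) + (-3969) + (-126) + (7) = 32956; answer 32956
Part 2: R1 = 32956; r = 4; total draws C(12,4) = 495; complement C(8,4) = 70; favorable 495 - 70 = 425; P = 85/99; answer 85/99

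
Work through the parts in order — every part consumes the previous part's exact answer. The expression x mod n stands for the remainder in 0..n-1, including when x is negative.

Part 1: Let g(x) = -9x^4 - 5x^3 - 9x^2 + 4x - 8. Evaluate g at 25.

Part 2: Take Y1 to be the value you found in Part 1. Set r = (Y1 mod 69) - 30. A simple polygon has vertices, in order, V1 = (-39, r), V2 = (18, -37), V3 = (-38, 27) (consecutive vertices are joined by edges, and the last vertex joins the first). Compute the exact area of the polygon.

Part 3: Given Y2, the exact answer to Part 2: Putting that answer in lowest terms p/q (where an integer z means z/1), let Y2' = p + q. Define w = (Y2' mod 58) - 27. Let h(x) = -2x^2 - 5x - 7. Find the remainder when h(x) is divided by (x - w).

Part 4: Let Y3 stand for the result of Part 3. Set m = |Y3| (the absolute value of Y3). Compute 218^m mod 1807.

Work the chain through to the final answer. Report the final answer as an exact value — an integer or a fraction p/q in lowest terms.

1609

Part 1: -9*(25)^4 - 5*(25)^3 - 9*(25)^2 + 4*(25)^1 - 8 = (-3515625) + (-78125) + (-5625) + (100) + (-8) = -3599283; answer -3599283
Part 2: Y1 = -3599283; r = 3; cross terms: (-39*-37 - 18*3)=1389, (18*27 - -38*-37)=-920, (-38*3 - -39*27)=939; twice the area = |1408| = 1408; area = 704; answer 704
Part 3: Y2 = 704; threaded value p + q = 705; w = -18; remainder = value at the root: -2*(-18)^2 - 5*(-18)^1 - 7 = (-648) + (90) + (-7) = -565; answer -565
Part 4: Y3 = -565; m = 565; squarings mod 1807: 218^1=218, 218^2=542, 218^4=1030, 218^8=191, 218^16=341, 218^32=633, 218^64=1342, 218^128=1192, 218^256=562, 218^512=1426; 218^565 = 218^1 * 218^4 * 218^16 * 218^32 * 218^512 = 1609 (mod 1807); answer 1609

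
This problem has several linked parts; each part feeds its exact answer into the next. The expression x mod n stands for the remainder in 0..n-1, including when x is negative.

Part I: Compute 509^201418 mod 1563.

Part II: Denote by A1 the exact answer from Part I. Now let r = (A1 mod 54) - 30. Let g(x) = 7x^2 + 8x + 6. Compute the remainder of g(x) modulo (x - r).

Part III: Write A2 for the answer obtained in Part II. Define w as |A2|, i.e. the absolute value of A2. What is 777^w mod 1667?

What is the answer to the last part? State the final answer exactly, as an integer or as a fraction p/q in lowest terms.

Part I: squarings mod 1563: 509^1=509, 509^2=1186, 509^4=1459, 509^8=1438, 509^16=1558, 509^32=25, 509^64=625, 509^128=1438, 509^256=1558, 509^512=25, 509^1024=625, 509^2048=1438, 509^4096=1558, 509^8192=25, 509^16384=625, 509^32768=1438, 509^65536=1558, 509^131072=25; 509^201418 = 509^2 * 509^8 * 509^64 * 509^128 * 509^512 * 509^4096 * 509^65536 * 509^131072 = 322 (mod 1563); answer 322
Part II: A1 = 322; r = 22; remainder = value at the root: 7*(22)^2 + 8*(22)^1 + 6 = (3388) + (176) + (6) = 3570; answer 3570
Part III: A2 = 3570; w = 3570; squarings mod 1667: 777^1=777, 777^2=275, 777^4=610, 777^8=359, 777^16=522, 777^32=763, 777^64=386, 777^128=633, 777^256=609, 777^512=807, 777^1024=1119, 777^2048=244; 777^3570 = 777^2 * 777^16 * 777^32 * 777^64 * 777^128 * 777^256 * 777^1024 * 777^2048 = 686 (mod 1667); answer 686

686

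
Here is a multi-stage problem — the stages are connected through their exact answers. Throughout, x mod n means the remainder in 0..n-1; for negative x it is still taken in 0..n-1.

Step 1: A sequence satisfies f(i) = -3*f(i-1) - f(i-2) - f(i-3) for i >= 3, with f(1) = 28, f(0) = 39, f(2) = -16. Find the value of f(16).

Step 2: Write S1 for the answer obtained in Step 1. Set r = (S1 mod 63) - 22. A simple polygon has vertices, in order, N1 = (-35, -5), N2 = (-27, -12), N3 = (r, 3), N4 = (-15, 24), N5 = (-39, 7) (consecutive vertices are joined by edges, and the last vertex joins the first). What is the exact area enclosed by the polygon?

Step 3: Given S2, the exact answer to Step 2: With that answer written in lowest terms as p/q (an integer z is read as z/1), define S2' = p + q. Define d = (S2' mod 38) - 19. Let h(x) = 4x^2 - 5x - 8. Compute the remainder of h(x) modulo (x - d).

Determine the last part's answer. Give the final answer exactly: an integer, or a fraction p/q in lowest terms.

Step 1: f(3) = -3*(-16) - 1*(28) - 1*(39) = -19; iterating: f(3)=-19, f(4)=45, f(5)=-100, f(6)=274, f(7)=-767, f(8)=2127, f(9)=-5888, f(10)=16304, f(11)=-45151, f(12)=125037, f(13)=-346264, f(14)=958906, f(15)=-2655491, f(16)=7353831; answer 7353831
Step 2: S1 = 7353831; r = 8; cross terms: (-35*-12 - -27*-5)=285, (-27*3 - 8*-12)=15, (8*24 - -15*3)=237, (-15*7 - -39*24)=831, (-39*-5 - -35*7)=440; twice the area = |1808| = 1808; area = 904; answer 904
Step 3: S2 = 904; threaded value p + q = 905; d = 12; remainder = value at the root: 4*(12)^2 - 5*(12)^1 - 8 = (576) + (-60) + (-8) = 508; answer 508

508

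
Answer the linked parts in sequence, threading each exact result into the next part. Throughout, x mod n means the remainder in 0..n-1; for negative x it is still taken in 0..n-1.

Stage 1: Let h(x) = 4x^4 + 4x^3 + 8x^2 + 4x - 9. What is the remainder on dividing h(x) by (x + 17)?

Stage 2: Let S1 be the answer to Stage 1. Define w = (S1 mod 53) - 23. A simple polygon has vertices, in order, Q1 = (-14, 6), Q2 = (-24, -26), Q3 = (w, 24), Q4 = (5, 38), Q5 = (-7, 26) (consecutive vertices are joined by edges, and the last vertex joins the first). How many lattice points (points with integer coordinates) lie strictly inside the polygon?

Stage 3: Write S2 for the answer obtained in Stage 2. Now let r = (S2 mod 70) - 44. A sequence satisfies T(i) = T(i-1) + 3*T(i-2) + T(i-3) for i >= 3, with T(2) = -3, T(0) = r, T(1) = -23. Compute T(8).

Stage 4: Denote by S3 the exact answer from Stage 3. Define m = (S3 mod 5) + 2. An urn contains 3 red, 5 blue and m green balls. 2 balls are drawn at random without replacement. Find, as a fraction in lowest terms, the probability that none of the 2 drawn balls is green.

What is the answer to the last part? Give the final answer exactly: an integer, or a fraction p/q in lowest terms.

Stage 1: remainder = value at the root: 4*(-17)^4 + 4*(-17)^3 + 8*(-17)^2 + 4*(-17)^1 - 9 = (334084) + (-19652) + (2312) + (-68) + (-9) = 316667; answer 316667
Stage 2: S1 = 316667; w = 22; cross terms: (-14*-26 - -24*6)=508, (-24*24 - 22*-26)=-4, (22*38 - 5*24)=716, (5*26 - -7*38)=396, (-7*6 - -14*26)=322; twice the area = |1938| = 1938; area = 969; boundary points = 2 + 2 + 1 + 12 + 1 = 18; strictly interior points = area - boundary/2 + 1 = 961; answer 961
Stage 3: S2 = 961; r = 7; T(3) = 1*(-3) + 3*(-23) + 1*(7) = -65; iterating: T(3)=-65, T(4)=-97, T(5)=-295, T(6)=-651, T(7)=-1633, T(8)=-3881; answer -3881
Stage 4: S3 = -3881; m = 6; total draws C(14,2) = 91; favorable C(8,2) = 28; P = 4/13; answer 4/13

4/13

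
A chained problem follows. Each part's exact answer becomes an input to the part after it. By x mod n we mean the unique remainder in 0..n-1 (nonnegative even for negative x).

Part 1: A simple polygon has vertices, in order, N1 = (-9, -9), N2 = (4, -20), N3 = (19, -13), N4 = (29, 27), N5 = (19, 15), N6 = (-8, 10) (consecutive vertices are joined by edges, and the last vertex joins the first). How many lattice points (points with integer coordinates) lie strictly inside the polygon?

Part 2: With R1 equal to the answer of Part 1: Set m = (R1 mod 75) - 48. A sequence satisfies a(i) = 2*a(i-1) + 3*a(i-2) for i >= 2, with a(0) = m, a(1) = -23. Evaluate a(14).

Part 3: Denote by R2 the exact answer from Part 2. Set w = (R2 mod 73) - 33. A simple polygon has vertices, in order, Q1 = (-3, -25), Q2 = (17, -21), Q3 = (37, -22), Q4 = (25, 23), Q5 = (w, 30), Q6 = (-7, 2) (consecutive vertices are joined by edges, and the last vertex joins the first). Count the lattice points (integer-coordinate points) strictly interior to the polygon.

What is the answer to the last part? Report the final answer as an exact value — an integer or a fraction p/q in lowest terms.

1532

Part 1: cross terms: (-9*-20 - 4*-9)=216, (4*-13 - 19*-20)=328, (19*27 - 29*-13)=890, (29*15 - 19*27)=-78, (19*10 - -8*15)=310, (-8*-9 - -9*10)=162; twice the area = |1828| = 1828; area = 914; boundary points = 1 + 1 + 10 + 2 + 1 + 1 = 16; strictly interior points = area - boundary/2 + 1 = 907; answer 907
Part 2: R1 = 907; m = -41; a(2) = 2*(-23) + 3*(-41) = -169; iterating: a(2)=-169, a(3)=-407, a(4)=-1321, a(5)=-3863, a(6)=-11689, a(7)=-34967, a(8)=-105001, a(9)=-314903, a(10)=-944809, a(11)=-2834327, a(12)=-8503081, a(13)=-25509143, a(14)=-76527529; answer -76527529
Part 3: R2 = -76527529; w = 17; cross terms: (-3*-21 - 17*-25)=488, (17*-22 - 37*-21)=403, (37*23 - 25*-22)=1401, (25*30 - 17*23)=359, (17*2 - -7*30)=244, (-7*-25 - -3*2)=181; twice the area = |3076| = 3076; area = 1538; boundary points = 4 + 1 + 3 + 1 + 4 + 1 = 14; strictly interior points = area - boundary/2 + 1 = 1532; answer 1532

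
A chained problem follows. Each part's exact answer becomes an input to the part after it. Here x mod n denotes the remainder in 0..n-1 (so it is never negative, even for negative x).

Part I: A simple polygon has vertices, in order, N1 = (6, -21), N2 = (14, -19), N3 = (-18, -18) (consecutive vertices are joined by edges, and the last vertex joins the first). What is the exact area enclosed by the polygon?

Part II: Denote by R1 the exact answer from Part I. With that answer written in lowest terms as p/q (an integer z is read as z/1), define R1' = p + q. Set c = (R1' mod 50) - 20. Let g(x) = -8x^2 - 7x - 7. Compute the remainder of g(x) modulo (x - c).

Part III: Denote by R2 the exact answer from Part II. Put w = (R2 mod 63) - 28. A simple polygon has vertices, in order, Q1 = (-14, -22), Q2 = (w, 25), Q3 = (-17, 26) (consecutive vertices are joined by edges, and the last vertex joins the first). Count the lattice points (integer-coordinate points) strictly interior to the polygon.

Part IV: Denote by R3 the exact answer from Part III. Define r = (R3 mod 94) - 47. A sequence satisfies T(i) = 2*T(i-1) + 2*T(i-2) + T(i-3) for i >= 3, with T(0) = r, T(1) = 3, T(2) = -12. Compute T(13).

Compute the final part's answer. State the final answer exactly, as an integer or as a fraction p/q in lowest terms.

Part I: cross terms: (6*-19 - 14*-21)=180, (14*-18 - -18*-19)=-594, (-18*-21 - 6*-18)=486; twice the area = |72| = 72; area = 36; answer 36
Part II: R1 = 36; threaded value p + q = 37; c = 17; remainder = value at the root: -8*(17)^2 - 7*(17)^1 - 7 = (-2312) + (-119) + (-7) = -2438; answer -2438
Part III: R2 = -2438; w = -9; cross terms: (-14*25 - -9*-22)=-548, (-9*26 - -17*25)=191, (-17*-22 - -14*26)=738; twice the area = |381| = 381; area = 381/2; boundary points = 1 + 1 + 3 = 5; strictly interior points = area - boundary/2 + 1 = 189; answer 189
Part IV: R3 = 189; r = -46; T(3) = 2*(-12) + 2*(3) + 1*(-46) = -64; iterating: T(3)=-64, T(4)=-149, T(5)=-438, T(6)=-1238, T(7)=-3501, T(8)=-9916, T(9)=-28072, T(10)=-79477, T(11)=-225014, T(12)=-637054, T(13)=-1803613; answer -1803613

-1803613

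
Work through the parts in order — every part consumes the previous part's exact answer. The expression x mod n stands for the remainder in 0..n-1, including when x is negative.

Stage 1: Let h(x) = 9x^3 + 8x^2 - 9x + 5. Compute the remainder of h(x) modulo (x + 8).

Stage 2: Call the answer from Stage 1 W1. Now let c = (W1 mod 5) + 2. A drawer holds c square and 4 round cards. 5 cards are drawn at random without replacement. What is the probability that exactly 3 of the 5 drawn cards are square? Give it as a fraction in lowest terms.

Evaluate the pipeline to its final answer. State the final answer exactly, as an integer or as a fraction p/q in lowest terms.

2/7

Stage 1: remainder = value at the root: 9*(-8)^3 + 8*(-8)^2 - 9*(-8)^1 + 5 = (-4608) + (512) + (72) + (5) = -4019; answer -4019
Stage 2: W1 = -4019; c = 3; total draws C(7,5) = 21; favorable C(3,3)*C(4,2) = 6; P = 2/7; answer 2/7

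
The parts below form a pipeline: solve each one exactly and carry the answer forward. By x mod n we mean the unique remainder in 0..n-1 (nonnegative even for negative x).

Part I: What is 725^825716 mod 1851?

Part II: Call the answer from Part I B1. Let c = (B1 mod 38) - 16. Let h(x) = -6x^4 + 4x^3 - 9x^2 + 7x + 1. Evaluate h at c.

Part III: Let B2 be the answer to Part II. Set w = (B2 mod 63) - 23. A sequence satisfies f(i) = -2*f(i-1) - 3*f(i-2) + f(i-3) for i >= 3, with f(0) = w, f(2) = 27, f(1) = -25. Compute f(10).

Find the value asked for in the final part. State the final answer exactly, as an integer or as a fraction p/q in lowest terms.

-4644

Part I: squarings mod 1851: 725^1=725, 725^2=1792, 725^4=1630, 725^8=715, 725^16=349, 725^32=1486, 725^64=1804, 725^128=358, 725^256=445, 725^512=1819, 725^1024=1024, 725^2048=910, 725^4096=703, 725^8192=1843, 725^16384=64, 725^32768=394, 725^65536=1603, 725^131072=421, 725^262144=1396, 725^524288=1564; 725^825716 = 725^4 * 725^16 * 725^32 * 725^64 * 725^256 * 725^2048 * 725^4096 * 725^32768 * 725^262144 * 725^524288 = 688 (mod 1851); answer 688
Part II: B1 = 688; c = -12; -6*(-12)^4 + 4*(-12)^3 - 9*(-12)^2 + 7*(-12)^1 + 1 = (-124416) + (-6912) + (-1296) + (-84) + (1) = -132707; answer -132707
Part III: B2 = -132707; w = 11; f(3) = -2*(27) - 3*(-25) + 1*(11) = 32; iterating: f(3)=32, f(4)=-170, f(5)=271, f(6)=0, f(7)=-983, f(8)=2237, f(9)=-1525, f(10)=-4644; answer -4644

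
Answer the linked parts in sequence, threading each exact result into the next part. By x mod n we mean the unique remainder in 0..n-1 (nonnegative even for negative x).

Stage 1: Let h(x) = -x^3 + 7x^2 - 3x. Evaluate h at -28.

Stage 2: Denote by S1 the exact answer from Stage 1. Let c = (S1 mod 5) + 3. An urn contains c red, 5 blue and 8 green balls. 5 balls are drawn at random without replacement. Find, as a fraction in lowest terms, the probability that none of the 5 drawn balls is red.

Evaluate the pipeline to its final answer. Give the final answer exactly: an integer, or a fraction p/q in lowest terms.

429/5168

Stage 1: -1*(-28)^3 + 7*(-28)^2 - 3*(-28)^1 = (21952) + (5488) + (84) = 27524; answer 27524
Stage 2: S1 = 27524; c = 7; total draws C(20,5) = 15504; favorable C(13,5) = 1287; P = 429/5168; answer 429/5168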